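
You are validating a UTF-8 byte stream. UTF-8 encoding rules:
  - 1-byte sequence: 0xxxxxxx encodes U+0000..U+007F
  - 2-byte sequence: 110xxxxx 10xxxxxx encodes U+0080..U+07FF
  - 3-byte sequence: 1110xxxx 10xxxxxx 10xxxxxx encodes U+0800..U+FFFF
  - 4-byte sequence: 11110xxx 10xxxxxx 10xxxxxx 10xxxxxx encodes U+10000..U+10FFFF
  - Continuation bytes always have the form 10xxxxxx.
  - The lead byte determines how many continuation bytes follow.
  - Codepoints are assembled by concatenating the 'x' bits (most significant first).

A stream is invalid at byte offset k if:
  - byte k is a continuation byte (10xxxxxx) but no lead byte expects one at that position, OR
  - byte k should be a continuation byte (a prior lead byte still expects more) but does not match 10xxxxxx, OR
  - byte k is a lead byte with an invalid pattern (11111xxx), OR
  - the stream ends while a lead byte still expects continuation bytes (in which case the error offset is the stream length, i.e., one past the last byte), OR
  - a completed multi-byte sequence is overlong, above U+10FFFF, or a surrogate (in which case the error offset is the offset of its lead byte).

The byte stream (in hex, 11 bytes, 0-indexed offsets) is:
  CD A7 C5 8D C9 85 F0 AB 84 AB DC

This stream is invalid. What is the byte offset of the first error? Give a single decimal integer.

Answer: 11

Derivation:
Byte[0]=CD: 2-byte lead, need 1 cont bytes. acc=0xD
Byte[1]=A7: continuation. acc=(acc<<6)|0x27=0x367
Completed: cp=U+0367 (starts at byte 0)
Byte[2]=C5: 2-byte lead, need 1 cont bytes. acc=0x5
Byte[3]=8D: continuation. acc=(acc<<6)|0x0D=0x14D
Completed: cp=U+014D (starts at byte 2)
Byte[4]=C9: 2-byte lead, need 1 cont bytes. acc=0x9
Byte[5]=85: continuation. acc=(acc<<6)|0x05=0x245
Completed: cp=U+0245 (starts at byte 4)
Byte[6]=F0: 4-byte lead, need 3 cont bytes. acc=0x0
Byte[7]=AB: continuation. acc=(acc<<6)|0x2B=0x2B
Byte[8]=84: continuation. acc=(acc<<6)|0x04=0xAC4
Byte[9]=AB: continuation. acc=(acc<<6)|0x2B=0x2B12B
Completed: cp=U+2B12B (starts at byte 6)
Byte[10]=DC: 2-byte lead, need 1 cont bytes. acc=0x1C
Byte[11]: stream ended, expected continuation. INVALID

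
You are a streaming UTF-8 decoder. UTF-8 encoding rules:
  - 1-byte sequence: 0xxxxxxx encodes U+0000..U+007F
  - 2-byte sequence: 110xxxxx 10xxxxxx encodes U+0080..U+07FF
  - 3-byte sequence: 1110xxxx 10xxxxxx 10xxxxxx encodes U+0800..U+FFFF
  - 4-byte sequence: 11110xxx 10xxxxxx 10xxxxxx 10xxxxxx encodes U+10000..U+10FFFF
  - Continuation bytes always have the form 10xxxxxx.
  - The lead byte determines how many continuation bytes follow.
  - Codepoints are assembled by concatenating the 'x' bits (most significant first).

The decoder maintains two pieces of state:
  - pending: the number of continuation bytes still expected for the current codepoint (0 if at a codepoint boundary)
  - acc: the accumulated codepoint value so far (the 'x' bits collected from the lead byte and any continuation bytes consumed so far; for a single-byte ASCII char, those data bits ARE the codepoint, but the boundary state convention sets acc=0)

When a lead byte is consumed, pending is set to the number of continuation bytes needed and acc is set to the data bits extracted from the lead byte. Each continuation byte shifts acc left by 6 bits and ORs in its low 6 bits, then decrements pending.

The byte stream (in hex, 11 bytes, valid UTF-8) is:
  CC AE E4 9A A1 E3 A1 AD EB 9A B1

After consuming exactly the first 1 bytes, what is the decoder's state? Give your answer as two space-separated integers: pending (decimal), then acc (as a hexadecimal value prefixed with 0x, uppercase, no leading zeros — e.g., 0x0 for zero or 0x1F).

Answer: 1 0xC

Derivation:
Byte[0]=CC: 2-byte lead. pending=1, acc=0xC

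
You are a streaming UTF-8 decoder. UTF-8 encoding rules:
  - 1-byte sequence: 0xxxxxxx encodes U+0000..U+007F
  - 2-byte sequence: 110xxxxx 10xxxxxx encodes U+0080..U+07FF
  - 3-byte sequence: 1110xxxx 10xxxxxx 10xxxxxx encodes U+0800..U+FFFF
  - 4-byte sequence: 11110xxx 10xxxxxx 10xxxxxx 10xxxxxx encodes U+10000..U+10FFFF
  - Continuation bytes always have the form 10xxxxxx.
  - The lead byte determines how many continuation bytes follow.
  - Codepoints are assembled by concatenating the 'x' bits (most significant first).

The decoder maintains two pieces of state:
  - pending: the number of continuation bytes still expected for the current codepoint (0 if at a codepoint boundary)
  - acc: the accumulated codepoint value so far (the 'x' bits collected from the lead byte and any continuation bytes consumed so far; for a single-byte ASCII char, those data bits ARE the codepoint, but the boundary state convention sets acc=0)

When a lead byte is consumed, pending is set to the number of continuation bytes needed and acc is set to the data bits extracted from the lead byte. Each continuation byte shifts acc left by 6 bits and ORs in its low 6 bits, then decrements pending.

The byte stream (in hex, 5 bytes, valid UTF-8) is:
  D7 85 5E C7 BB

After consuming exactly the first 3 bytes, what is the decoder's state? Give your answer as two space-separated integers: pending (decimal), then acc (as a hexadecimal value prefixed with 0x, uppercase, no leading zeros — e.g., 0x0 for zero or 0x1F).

Answer: 0 0x0

Derivation:
Byte[0]=D7: 2-byte lead. pending=1, acc=0x17
Byte[1]=85: continuation. acc=(acc<<6)|0x05=0x5C5, pending=0
Byte[2]=5E: 1-byte. pending=0, acc=0x0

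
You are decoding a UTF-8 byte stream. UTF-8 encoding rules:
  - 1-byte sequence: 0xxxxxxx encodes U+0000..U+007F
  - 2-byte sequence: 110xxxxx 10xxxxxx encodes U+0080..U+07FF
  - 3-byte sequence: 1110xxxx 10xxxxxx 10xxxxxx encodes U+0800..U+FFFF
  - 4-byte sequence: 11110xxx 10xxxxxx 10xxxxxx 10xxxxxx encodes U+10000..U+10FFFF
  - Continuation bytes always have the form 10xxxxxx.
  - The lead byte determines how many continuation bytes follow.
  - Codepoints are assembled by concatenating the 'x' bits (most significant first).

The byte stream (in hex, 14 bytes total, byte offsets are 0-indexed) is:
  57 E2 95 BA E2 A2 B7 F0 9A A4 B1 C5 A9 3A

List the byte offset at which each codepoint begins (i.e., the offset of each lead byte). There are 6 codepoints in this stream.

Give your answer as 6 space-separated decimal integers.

Byte[0]=57: 1-byte ASCII. cp=U+0057
Byte[1]=E2: 3-byte lead, need 2 cont bytes. acc=0x2
Byte[2]=95: continuation. acc=(acc<<6)|0x15=0x95
Byte[3]=BA: continuation. acc=(acc<<6)|0x3A=0x257A
Completed: cp=U+257A (starts at byte 1)
Byte[4]=E2: 3-byte lead, need 2 cont bytes. acc=0x2
Byte[5]=A2: continuation. acc=(acc<<6)|0x22=0xA2
Byte[6]=B7: continuation. acc=(acc<<6)|0x37=0x28B7
Completed: cp=U+28B7 (starts at byte 4)
Byte[7]=F0: 4-byte lead, need 3 cont bytes. acc=0x0
Byte[8]=9A: continuation. acc=(acc<<6)|0x1A=0x1A
Byte[9]=A4: continuation. acc=(acc<<6)|0x24=0x6A4
Byte[10]=B1: continuation. acc=(acc<<6)|0x31=0x1A931
Completed: cp=U+1A931 (starts at byte 7)
Byte[11]=C5: 2-byte lead, need 1 cont bytes. acc=0x5
Byte[12]=A9: continuation. acc=(acc<<6)|0x29=0x169
Completed: cp=U+0169 (starts at byte 11)
Byte[13]=3A: 1-byte ASCII. cp=U+003A

Answer: 0 1 4 7 11 13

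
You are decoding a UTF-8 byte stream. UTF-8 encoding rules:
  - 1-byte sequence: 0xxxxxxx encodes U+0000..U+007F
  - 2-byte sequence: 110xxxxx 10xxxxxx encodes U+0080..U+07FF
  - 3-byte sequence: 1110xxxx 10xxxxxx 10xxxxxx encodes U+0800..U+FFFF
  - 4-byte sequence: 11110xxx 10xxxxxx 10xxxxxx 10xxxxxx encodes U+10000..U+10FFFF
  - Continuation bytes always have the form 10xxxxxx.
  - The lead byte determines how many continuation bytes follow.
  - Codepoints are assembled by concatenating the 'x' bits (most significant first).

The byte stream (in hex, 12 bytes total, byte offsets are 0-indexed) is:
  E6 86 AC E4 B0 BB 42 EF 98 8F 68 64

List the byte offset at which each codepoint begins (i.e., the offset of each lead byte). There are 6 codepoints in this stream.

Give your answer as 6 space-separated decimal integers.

Byte[0]=E6: 3-byte lead, need 2 cont bytes. acc=0x6
Byte[1]=86: continuation. acc=(acc<<6)|0x06=0x186
Byte[2]=AC: continuation. acc=(acc<<6)|0x2C=0x61AC
Completed: cp=U+61AC (starts at byte 0)
Byte[3]=E4: 3-byte lead, need 2 cont bytes. acc=0x4
Byte[4]=B0: continuation. acc=(acc<<6)|0x30=0x130
Byte[5]=BB: continuation. acc=(acc<<6)|0x3B=0x4C3B
Completed: cp=U+4C3B (starts at byte 3)
Byte[6]=42: 1-byte ASCII. cp=U+0042
Byte[7]=EF: 3-byte lead, need 2 cont bytes. acc=0xF
Byte[8]=98: continuation. acc=(acc<<6)|0x18=0x3D8
Byte[9]=8F: continuation. acc=(acc<<6)|0x0F=0xF60F
Completed: cp=U+F60F (starts at byte 7)
Byte[10]=68: 1-byte ASCII. cp=U+0068
Byte[11]=64: 1-byte ASCII. cp=U+0064

Answer: 0 3 6 7 10 11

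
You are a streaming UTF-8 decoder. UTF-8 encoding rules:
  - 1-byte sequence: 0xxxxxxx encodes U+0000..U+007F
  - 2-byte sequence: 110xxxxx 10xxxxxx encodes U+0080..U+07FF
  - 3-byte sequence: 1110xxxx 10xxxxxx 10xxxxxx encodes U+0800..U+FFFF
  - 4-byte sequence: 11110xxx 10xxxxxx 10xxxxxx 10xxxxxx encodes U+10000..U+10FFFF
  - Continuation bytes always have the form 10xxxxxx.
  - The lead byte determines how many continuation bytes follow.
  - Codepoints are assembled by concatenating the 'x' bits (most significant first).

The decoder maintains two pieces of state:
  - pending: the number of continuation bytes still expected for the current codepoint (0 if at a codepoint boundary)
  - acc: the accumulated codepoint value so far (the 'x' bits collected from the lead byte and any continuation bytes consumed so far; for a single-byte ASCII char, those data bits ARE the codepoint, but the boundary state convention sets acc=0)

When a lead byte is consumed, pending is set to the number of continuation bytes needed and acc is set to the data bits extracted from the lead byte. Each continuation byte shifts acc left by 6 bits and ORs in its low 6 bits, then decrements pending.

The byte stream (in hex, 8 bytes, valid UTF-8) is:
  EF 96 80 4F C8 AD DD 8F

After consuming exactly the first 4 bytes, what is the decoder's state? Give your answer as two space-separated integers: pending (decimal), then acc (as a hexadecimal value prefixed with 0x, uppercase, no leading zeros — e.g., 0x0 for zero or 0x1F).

Byte[0]=EF: 3-byte lead. pending=2, acc=0xF
Byte[1]=96: continuation. acc=(acc<<6)|0x16=0x3D6, pending=1
Byte[2]=80: continuation. acc=(acc<<6)|0x00=0xF580, pending=0
Byte[3]=4F: 1-byte. pending=0, acc=0x0

Answer: 0 0x0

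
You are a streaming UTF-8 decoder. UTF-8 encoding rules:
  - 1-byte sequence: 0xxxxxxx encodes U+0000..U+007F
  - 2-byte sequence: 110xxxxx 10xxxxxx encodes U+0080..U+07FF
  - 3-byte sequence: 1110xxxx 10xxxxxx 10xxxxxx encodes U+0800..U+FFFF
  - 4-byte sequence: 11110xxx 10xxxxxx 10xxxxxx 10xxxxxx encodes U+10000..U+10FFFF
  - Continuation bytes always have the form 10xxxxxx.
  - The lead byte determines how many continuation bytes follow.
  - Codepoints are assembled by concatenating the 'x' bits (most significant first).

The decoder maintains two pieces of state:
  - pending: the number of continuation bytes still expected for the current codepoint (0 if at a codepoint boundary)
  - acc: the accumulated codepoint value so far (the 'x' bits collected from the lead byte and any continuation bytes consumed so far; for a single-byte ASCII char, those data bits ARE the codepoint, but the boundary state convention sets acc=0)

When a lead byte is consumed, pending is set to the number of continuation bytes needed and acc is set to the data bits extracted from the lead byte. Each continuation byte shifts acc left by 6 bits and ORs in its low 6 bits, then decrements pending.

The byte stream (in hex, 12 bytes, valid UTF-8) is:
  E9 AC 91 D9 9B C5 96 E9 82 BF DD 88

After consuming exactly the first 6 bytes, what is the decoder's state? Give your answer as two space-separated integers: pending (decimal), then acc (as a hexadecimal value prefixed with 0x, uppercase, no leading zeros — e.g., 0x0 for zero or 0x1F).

Byte[0]=E9: 3-byte lead. pending=2, acc=0x9
Byte[1]=AC: continuation. acc=(acc<<6)|0x2C=0x26C, pending=1
Byte[2]=91: continuation. acc=(acc<<6)|0x11=0x9B11, pending=0
Byte[3]=D9: 2-byte lead. pending=1, acc=0x19
Byte[4]=9B: continuation. acc=(acc<<6)|0x1B=0x65B, pending=0
Byte[5]=C5: 2-byte lead. pending=1, acc=0x5

Answer: 1 0x5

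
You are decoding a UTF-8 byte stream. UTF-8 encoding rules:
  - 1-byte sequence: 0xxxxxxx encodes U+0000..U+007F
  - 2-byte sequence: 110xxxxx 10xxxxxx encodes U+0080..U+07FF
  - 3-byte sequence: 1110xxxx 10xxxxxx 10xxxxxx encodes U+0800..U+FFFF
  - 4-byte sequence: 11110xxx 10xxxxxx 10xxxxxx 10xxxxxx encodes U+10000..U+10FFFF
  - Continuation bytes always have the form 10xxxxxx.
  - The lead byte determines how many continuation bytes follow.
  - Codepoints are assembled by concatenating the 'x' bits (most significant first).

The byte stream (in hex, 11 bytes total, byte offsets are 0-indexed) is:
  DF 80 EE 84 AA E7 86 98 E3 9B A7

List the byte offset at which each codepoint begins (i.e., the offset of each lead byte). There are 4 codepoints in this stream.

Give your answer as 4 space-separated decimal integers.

Answer: 0 2 5 8

Derivation:
Byte[0]=DF: 2-byte lead, need 1 cont bytes. acc=0x1F
Byte[1]=80: continuation. acc=(acc<<6)|0x00=0x7C0
Completed: cp=U+07C0 (starts at byte 0)
Byte[2]=EE: 3-byte lead, need 2 cont bytes. acc=0xE
Byte[3]=84: continuation. acc=(acc<<6)|0x04=0x384
Byte[4]=AA: continuation. acc=(acc<<6)|0x2A=0xE12A
Completed: cp=U+E12A (starts at byte 2)
Byte[5]=E7: 3-byte lead, need 2 cont bytes. acc=0x7
Byte[6]=86: continuation. acc=(acc<<6)|0x06=0x1C6
Byte[7]=98: continuation. acc=(acc<<6)|0x18=0x7198
Completed: cp=U+7198 (starts at byte 5)
Byte[8]=E3: 3-byte lead, need 2 cont bytes. acc=0x3
Byte[9]=9B: continuation. acc=(acc<<6)|0x1B=0xDB
Byte[10]=A7: continuation. acc=(acc<<6)|0x27=0x36E7
Completed: cp=U+36E7 (starts at byte 8)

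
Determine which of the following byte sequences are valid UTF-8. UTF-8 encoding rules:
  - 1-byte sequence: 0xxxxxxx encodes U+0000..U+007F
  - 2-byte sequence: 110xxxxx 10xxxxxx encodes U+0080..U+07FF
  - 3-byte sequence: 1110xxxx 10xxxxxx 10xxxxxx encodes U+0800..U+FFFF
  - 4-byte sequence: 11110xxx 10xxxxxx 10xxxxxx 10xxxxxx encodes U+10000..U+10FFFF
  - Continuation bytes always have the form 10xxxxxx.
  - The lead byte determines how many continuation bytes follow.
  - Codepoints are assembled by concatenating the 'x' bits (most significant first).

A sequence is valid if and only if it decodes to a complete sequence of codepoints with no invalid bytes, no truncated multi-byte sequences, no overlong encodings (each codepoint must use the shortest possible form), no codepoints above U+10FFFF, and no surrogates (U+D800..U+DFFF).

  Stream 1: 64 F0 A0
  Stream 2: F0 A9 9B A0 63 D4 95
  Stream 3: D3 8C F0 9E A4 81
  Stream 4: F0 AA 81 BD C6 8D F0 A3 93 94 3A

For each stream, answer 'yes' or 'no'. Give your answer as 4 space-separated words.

Stream 1: error at byte offset 3. INVALID
Stream 2: decodes cleanly. VALID
Stream 3: decodes cleanly. VALID
Stream 4: decodes cleanly. VALID

Answer: no yes yes yes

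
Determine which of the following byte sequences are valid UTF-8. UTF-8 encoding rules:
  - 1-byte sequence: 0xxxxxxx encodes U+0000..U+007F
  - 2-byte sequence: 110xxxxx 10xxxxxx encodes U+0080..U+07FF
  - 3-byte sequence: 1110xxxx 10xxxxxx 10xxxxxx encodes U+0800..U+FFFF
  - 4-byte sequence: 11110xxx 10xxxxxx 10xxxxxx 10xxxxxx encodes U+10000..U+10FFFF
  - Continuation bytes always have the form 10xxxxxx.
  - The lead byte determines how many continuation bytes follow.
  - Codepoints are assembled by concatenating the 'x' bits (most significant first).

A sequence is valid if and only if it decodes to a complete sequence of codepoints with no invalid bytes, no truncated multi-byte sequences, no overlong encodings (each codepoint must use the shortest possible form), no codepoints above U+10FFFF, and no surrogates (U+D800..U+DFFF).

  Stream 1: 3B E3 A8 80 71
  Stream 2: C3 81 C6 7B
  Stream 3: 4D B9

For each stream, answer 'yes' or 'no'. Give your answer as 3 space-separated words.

Stream 1: decodes cleanly. VALID
Stream 2: error at byte offset 3. INVALID
Stream 3: error at byte offset 1. INVALID

Answer: yes no no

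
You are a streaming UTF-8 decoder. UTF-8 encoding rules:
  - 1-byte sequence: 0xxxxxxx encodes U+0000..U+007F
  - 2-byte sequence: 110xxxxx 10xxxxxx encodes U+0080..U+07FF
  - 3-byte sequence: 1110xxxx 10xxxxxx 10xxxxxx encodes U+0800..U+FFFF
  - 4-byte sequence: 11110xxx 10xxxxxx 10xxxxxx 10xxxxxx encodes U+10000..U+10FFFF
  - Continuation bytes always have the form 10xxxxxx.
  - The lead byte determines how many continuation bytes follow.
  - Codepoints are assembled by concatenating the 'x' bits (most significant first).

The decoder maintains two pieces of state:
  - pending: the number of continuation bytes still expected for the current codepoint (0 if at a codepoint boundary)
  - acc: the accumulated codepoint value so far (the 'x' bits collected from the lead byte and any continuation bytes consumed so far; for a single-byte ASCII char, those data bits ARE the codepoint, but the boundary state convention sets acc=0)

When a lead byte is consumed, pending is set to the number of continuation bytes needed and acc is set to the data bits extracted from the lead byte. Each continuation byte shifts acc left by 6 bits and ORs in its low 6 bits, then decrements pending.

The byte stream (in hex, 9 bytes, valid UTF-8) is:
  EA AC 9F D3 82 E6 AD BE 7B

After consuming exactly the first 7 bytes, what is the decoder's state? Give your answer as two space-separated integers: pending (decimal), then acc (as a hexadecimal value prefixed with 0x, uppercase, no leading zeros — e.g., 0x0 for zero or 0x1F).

Byte[0]=EA: 3-byte lead. pending=2, acc=0xA
Byte[1]=AC: continuation. acc=(acc<<6)|0x2C=0x2AC, pending=1
Byte[2]=9F: continuation. acc=(acc<<6)|0x1F=0xAB1F, pending=0
Byte[3]=D3: 2-byte lead. pending=1, acc=0x13
Byte[4]=82: continuation. acc=(acc<<6)|0x02=0x4C2, pending=0
Byte[5]=E6: 3-byte lead. pending=2, acc=0x6
Byte[6]=AD: continuation. acc=(acc<<6)|0x2D=0x1AD, pending=1

Answer: 1 0x1AD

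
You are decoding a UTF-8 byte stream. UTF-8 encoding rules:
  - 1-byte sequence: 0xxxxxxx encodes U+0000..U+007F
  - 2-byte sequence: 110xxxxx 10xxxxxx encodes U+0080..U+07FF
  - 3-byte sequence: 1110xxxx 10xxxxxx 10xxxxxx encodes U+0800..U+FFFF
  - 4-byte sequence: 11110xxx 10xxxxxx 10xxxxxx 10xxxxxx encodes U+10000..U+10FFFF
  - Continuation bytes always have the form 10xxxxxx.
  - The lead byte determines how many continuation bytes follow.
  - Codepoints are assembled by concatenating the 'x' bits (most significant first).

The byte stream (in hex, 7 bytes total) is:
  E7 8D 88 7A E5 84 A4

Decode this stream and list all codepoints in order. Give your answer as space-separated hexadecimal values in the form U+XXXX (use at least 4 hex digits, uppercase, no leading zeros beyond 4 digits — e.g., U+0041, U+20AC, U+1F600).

Byte[0]=E7: 3-byte lead, need 2 cont bytes. acc=0x7
Byte[1]=8D: continuation. acc=(acc<<6)|0x0D=0x1CD
Byte[2]=88: continuation. acc=(acc<<6)|0x08=0x7348
Completed: cp=U+7348 (starts at byte 0)
Byte[3]=7A: 1-byte ASCII. cp=U+007A
Byte[4]=E5: 3-byte lead, need 2 cont bytes. acc=0x5
Byte[5]=84: continuation. acc=(acc<<6)|0x04=0x144
Byte[6]=A4: continuation. acc=(acc<<6)|0x24=0x5124
Completed: cp=U+5124 (starts at byte 4)

Answer: U+7348 U+007A U+5124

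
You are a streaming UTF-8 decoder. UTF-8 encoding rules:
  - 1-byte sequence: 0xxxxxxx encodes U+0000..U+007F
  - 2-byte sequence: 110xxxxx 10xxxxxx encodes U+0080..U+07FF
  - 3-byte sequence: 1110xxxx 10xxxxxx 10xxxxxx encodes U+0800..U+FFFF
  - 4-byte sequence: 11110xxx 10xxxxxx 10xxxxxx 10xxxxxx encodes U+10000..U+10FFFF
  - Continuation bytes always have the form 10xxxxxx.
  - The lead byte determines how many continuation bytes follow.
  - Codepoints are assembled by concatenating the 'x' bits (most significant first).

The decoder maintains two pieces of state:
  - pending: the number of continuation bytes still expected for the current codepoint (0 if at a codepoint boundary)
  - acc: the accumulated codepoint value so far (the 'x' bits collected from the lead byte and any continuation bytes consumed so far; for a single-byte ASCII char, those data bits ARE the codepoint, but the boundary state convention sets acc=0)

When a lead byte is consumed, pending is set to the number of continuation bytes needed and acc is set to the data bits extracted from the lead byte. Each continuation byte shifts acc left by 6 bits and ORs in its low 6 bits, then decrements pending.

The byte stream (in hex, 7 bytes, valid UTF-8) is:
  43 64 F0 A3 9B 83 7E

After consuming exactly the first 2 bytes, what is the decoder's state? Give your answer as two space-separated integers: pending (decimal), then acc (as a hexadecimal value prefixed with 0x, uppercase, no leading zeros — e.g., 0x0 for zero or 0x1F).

Answer: 0 0x0

Derivation:
Byte[0]=43: 1-byte. pending=0, acc=0x0
Byte[1]=64: 1-byte. pending=0, acc=0x0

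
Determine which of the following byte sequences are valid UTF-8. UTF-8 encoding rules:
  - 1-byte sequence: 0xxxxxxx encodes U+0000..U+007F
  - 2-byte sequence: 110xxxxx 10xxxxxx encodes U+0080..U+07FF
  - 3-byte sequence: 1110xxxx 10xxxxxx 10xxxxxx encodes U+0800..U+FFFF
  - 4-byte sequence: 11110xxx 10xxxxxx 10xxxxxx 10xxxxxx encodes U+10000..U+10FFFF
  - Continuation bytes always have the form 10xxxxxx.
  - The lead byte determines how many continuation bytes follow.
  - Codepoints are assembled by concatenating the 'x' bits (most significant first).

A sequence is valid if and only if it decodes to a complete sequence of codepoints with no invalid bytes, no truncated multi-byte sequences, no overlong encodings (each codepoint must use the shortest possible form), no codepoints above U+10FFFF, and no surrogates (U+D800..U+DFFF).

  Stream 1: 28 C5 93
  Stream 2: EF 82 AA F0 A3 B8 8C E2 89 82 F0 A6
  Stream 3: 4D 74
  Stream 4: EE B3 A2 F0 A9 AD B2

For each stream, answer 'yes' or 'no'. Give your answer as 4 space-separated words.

Stream 1: decodes cleanly. VALID
Stream 2: error at byte offset 12. INVALID
Stream 3: decodes cleanly. VALID
Stream 4: decodes cleanly. VALID

Answer: yes no yes yes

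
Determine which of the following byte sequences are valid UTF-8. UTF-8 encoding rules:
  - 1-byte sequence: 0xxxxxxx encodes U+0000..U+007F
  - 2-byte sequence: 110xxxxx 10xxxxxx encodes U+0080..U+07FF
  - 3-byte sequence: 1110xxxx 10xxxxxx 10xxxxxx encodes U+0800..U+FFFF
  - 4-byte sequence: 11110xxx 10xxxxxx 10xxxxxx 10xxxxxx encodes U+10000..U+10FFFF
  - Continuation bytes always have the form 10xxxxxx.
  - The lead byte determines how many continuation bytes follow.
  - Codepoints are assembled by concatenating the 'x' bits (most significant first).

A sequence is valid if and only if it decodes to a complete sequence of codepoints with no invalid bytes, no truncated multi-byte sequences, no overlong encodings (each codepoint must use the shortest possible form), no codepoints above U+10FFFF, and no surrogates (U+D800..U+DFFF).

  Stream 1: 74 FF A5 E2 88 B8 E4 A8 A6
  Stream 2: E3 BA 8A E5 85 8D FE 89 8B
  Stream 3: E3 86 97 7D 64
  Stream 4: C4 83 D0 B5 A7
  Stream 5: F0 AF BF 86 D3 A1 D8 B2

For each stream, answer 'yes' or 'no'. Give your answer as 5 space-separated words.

Stream 1: error at byte offset 1. INVALID
Stream 2: error at byte offset 6. INVALID
Stream 3: decodes cleanly. VALID
Stream 4: error at byte offset 4. INVALID
Stream 5: decodes cleanly. VALID

Answer: no no yes no yes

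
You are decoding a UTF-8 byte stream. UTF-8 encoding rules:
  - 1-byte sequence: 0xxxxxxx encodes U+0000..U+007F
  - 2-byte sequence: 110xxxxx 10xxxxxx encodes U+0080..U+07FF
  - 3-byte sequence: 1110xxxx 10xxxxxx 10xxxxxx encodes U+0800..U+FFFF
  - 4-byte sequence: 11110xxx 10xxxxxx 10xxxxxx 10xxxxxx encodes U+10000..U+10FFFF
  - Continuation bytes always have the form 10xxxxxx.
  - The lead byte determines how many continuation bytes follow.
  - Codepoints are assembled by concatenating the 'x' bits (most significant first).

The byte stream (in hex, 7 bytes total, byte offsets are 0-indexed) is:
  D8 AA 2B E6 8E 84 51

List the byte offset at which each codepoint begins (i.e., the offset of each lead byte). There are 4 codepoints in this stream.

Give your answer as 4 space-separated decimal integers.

Byte[0]=D8: 2-byte lead, need 1 cont bytes. acc=0x18
Byte[1]=AA: continuation. acc=(acc<<6)|0x2A=0x62A
Completed: cp=U+062A (starts at byte 0)
Byte[2]=2B: 1-byte ASCII. cp=U+002B
Byte[3]=E6: 3-byte lead, need 2 cont bytes. acc=0x6
Byte[4]=8E: continuation. acc=(acc<<6)|0x0E=0x18E
Byte[5]=84: continuation. acc=(acc<<6)|0x04=0x6384
Completed: cp=U+6384 (starts at byte 3)
Byte[6]=51: 1-byte ASCII. cp=U+0051

Answer: 0 2 3 6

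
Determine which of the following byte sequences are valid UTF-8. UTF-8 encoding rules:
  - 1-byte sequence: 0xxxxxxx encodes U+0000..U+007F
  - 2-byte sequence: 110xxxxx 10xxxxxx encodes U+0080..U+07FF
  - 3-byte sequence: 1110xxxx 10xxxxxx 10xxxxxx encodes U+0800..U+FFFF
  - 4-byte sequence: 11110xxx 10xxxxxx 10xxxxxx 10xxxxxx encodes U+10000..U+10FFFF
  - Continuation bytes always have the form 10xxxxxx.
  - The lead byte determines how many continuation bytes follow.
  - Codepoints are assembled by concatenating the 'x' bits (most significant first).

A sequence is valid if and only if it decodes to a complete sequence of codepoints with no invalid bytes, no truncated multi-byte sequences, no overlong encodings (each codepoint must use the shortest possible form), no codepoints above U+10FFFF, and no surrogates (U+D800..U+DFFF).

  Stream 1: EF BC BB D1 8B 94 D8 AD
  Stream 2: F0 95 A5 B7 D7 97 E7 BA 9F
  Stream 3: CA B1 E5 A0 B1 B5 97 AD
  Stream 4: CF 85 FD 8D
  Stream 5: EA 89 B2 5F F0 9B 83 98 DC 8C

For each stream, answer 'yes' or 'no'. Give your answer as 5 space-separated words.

Answer: no yes no no yes

Derivation:
Stream 1: error at byte offset 5. INVALID
Stream 2: decodes cleanly. VALID
Stream 3: error at byte offset 5. INVALID
Stream 4: error at byte offset 2. INVALID
Stream 5: decodes cleanly. VALID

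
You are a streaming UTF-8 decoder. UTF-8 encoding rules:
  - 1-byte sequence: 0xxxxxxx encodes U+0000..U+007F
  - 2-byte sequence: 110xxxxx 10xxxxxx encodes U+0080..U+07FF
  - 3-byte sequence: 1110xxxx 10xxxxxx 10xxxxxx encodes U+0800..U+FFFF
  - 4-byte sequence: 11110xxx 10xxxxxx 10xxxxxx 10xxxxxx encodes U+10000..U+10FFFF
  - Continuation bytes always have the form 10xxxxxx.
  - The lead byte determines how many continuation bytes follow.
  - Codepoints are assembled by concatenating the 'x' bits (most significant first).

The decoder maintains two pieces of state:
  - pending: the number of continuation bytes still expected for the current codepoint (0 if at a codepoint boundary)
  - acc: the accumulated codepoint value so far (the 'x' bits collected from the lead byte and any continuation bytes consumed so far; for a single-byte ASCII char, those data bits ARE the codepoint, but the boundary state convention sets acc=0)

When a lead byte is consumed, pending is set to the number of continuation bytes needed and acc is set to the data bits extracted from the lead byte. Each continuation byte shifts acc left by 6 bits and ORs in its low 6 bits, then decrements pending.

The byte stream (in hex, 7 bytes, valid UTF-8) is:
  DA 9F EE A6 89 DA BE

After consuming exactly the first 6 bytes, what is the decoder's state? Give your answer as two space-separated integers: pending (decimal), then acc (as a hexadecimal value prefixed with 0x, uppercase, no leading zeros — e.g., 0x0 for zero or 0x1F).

Byte[0]=DA: 2-byte lead. pending=1, acc=0x1A
Byte[1]=9F: continuation. acc=(acc<<6)|0x1F=0x69F, pending=0
Byte[2]=EE: 3-byte lead. pending=2, acc=0xE
Byte[3]=A6: continuation. acc=(acc<<6)|0x26=0x3A6, pending=1
Byte[4]=89: continuation. acc=(acc<<6)|0x09=0xE989, pending=0
Byte[5]=DA: 2-byte lead. pending=1, acc=0x1A

Answer: 1 0x1A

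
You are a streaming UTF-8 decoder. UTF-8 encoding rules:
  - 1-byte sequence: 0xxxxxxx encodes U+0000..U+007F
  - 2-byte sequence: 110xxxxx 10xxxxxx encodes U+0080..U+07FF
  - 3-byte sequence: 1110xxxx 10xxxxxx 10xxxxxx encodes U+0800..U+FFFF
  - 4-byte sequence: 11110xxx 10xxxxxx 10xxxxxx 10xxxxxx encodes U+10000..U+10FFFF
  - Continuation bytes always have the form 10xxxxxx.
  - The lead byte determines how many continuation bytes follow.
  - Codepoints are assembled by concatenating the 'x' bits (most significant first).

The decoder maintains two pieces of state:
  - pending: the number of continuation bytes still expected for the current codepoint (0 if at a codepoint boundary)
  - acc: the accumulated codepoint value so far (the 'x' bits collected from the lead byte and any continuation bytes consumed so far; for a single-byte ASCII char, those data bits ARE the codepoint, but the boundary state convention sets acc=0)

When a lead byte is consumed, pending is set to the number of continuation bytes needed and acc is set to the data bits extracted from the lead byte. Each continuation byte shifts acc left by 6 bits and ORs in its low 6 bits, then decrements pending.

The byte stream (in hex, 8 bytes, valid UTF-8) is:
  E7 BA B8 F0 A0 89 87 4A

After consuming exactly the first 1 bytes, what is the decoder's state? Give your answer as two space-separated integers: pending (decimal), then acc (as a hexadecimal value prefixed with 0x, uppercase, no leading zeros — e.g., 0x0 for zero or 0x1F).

Byte[0]=E7: 3-byte lead. pending=2, acc=0x7

Answer: 2 0x7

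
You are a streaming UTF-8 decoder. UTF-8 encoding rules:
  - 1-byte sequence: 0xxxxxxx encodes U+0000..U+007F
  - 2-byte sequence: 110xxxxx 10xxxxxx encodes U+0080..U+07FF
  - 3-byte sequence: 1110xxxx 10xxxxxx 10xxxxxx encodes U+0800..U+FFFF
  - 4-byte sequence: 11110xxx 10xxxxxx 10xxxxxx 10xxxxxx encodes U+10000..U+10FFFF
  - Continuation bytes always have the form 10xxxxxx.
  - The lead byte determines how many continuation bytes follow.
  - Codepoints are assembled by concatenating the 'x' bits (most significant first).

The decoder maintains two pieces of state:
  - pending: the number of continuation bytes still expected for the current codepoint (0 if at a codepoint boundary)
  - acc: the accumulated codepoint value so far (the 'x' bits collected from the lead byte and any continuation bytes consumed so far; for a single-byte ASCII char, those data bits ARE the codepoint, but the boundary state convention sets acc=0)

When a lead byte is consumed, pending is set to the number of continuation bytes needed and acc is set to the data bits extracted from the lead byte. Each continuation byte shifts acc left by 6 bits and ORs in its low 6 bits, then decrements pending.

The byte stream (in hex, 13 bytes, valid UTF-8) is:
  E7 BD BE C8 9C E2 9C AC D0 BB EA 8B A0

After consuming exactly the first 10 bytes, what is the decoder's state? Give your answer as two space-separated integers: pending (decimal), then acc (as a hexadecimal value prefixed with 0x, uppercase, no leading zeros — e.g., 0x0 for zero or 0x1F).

Answer: 0 0x43B

Derivation:
Byte[0]=E7: 3-byte lead. pending=2, acc=0x7
Byte[1]=BD: continuation. acc=(acc<<6)|0x3D=0x1FD, pending=1
Byte[2]=BE: continuation. acc=(acc<<6)|0x3E=0x7F7E, pending=0
Byte[3]=C8: 2-byte lead. pending=1, acc=0x8
Byte[4]=9C: continuation. acc=(acc<<6)|0x1C=0x21C, pending=0
Byte[5]=E2: 3-byte lead. pending=2, acc=0x2
Byte[6]=9C: continuation. acc=(acc<<6)|0x1C=0x9C, pending=1
Byte[7]=AC: continuation. acc=(acc<<6)|0x2C=0x272C, pending=0
Byte[8]=D0: 2-byte lead. pending=1, acc=0x10
Byte[9]=BB: continuation. acc=(acc<<6)|0x3B=0x43B, pending=0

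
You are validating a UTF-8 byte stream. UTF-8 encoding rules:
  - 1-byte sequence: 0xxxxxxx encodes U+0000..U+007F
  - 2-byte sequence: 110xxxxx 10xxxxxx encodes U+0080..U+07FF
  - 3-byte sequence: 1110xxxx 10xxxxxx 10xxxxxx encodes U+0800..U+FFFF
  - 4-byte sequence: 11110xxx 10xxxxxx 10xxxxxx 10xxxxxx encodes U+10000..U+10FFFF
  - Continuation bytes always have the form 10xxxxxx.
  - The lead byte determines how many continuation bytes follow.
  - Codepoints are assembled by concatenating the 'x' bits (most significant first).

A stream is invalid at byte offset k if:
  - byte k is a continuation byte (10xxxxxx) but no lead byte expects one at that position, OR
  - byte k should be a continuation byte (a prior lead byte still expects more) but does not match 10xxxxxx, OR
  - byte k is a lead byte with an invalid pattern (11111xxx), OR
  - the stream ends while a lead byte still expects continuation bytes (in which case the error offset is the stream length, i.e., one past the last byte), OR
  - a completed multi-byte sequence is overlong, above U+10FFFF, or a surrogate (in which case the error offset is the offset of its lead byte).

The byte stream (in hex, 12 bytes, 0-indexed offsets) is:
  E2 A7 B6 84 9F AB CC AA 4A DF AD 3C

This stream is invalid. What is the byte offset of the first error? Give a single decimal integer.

Answer: 3

Derivation:
Byte[0]=E2: 3-byte lead, need 2 cont bytes. acc=0x2
Byte[1]=A7: continuation. acc=(acc<<6)|0x27=0xA7
Byte[2]=B6: continuation. acc=(acc<<6)|0x36=0x29F6
Completed: cp=U+29F6 (starts at byte 0)
Byte[3]=84: INVALID lead byte (not 0xxx/110x/1110/11110)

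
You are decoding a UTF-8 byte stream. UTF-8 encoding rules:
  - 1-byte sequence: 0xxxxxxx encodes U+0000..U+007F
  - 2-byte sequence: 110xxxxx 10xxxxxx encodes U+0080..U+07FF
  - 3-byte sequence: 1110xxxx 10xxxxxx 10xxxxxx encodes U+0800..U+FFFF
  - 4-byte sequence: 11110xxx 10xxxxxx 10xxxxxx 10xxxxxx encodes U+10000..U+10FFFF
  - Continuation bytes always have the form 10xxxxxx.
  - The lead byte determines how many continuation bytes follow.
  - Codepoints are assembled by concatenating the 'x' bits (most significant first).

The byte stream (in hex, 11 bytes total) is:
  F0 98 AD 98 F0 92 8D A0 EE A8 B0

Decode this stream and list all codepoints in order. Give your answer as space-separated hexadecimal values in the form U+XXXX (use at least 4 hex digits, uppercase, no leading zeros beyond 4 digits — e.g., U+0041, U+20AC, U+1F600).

Byte[0]=F0: 4-byte lead, need 3 cont bytes. acc=0x0
Byte[1]=98: continuation. acc=(acc<<6)|0x18=0x18
Byte[2]=AD: continuation. acc=(acc<<6)|0x2D=0x62D
Byte[3]=98: continuation. acc=(acc<<6)|0x18=0x18B58
Completed: cp=U+18B58 (starts at byte 0)
Byte[4]=F0: 4-byte lead, need 3 cont bytes. acc=0x0
Byte[5]=92: continuation. acc=(acc<<6)|0x12=0x12
Byte[6]=8D: continuation. acc=(acc<<6)|0x0D=0x48D
Byte[7]=A0: continuation. acc=(acc<<6)|0x20=0x12360
Completed: cp=U+12360 (starts at byte 4)
Byte[8]=EE: 3-byte lead, need 2 cont bytes. acc=0xE
Byte[9]=A8: continuation. acc=(acc<<6)|0x28=0x3A8
Byte[10]=B0: continuation. acc=(acc<<6)|0x30=0xEA30
Completed: cp=U+EA30 (starts at byte 8)

Answer: U+18B58 U+12360 U+EA30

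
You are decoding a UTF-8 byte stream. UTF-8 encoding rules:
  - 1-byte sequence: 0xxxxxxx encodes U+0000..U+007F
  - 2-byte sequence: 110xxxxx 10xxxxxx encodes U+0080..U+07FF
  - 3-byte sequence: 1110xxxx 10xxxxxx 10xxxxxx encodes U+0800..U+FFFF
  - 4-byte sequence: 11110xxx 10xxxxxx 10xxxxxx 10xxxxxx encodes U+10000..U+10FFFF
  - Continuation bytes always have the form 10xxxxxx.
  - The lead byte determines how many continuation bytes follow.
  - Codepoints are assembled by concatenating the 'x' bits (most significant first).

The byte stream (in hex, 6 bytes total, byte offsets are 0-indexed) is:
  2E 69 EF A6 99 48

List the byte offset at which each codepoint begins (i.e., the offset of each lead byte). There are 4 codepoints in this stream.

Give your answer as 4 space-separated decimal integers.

Answer: 0 1 2 5

Derivation:
Byte[0]=2E: 1-byte ASCII. cp=U+002E
Byte[1]=69: 1-byte ASCII. cp=U+0069
Byte[2]=EF: 3-byte lead, need 2 cont bytes. acc=0xF
Byte[3]=A6: continuation. acc=(acc<<6)|0x26=0x3E6
Byte[4]=99: continuation. acc=(acc<<6)|0x19=0xF999
Completed: cp=U+F999 (starts at byte 2)
Byte[5]=48: 1-byte ASCII. cp=U+0048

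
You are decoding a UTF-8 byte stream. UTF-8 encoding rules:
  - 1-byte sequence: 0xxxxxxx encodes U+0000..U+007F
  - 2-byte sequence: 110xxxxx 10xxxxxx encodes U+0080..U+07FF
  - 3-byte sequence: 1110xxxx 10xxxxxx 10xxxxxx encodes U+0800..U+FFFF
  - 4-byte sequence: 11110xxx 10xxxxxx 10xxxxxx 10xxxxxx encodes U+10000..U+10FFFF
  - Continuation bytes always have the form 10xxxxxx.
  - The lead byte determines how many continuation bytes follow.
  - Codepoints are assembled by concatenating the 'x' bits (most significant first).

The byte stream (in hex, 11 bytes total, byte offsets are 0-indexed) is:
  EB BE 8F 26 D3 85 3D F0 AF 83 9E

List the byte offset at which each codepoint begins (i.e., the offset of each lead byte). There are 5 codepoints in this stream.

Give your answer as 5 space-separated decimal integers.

Byte[0]=EB: 3-byte lead, need 2 cont bytes. acc=0xB
Byte[1]=BE: continuation. acc=(acc<<6)|0x3E=0x2FE
Byte[2]=8F: continuation. acc=(acc<<6)|0x0F=0xBF8F
Completed: cp=U+BF8F (starts at byte 0)
Byte[3]=26: 1-byte ASCII. cp=U+0026
Byte[4]=D3: 2-byte lead, need 1 cont bytes. acc=0x13
Byte[5]=85: continuation. acc=(acc<<6)|0x05=0x4C5
Completed: cp=U+04C5 (starts at byte 4)
Byte[6]=3D: 1-byte ASCII. cp=U+003D
Byte[7]=F0: 4-byte lead, need 3 cont bytes. acc=0x0
Byte[8]=AF: continuation. acc=(acc<<6)|0x2F=0x2F
Byte[9]=83: continuation. acc=(acc<<6)|0x03=0xBC3
Byte[10]=9E: continuation. acc=(acc<<6)|0x1E=0x2F0DE
Completed: cp=U+2F0DE (starts at byte 7)

Answer: 0 3 4 6 7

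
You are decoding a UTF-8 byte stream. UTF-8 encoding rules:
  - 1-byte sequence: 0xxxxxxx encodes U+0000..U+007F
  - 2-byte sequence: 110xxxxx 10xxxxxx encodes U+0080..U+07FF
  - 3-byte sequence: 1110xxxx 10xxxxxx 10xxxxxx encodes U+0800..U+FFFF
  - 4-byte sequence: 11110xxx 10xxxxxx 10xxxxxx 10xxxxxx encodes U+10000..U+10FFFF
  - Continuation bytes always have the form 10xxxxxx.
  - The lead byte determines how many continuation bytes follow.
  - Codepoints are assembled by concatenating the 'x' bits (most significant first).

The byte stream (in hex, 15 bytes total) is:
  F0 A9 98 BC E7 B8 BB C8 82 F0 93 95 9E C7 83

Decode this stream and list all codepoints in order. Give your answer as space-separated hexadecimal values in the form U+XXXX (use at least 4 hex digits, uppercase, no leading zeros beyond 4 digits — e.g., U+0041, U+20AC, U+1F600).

Answer: U+2963C U+7E3B U+0202 U+1355E U+01C3

Derivation:
Byte[0]=F0: 4-byte lead, need 3 cont bytes. acc=0x0
Byte[1]=A9: continuation. acc=(acc<<6)|0x29=0x29
Byte[2]=98: continuation. acc=(acc<<6)|0x18=0xA58
Byte[3]=BC: continuation. acc=(acc<<6)|0x3C=0x2963C
Completed: cp=U+2963C (starts at byte 0)
Byte[4]=E7: 3-byte lead, need 2 cont bytes. acc=0x7
Byte[5]=B8: continuation. acc=(acc<<6)|0x38=0x1F8
Byte[6]=BB: continuation. acc=(acc<<6)|0x3B=0x7E3B
Completed: cp=U+7E3B (starts at byte 4)
Byte[7]=C8: 2-byte lead, need 1 cont bytes. acc=0x8
Byte[8]=82: continuation. acc=(acc<<6)|0x02=0x202
Completed: cp=U+0202 (starts at byte 7)
Byte[9]=F0: 4-byte lead, need 3 cont bytes. acc=0x0
Byte[10]=93: continuation. acc=(acc<<6)|0x13=0x13
Byte[11]=95: continuation. acc=(acc<<6)|0x15=0x4D5
Byte[12]=9E: continuation. acc=(acc<<6)|0x1E=0x1355E
Completed: cp=U+1355E (starts at byte 9)
Byte[13]=C7: 2-byte lead, need 1 cont bytes. acc=0x7
Byte[14]=83: continuation. acc=(acc<<6)|0x03=0x1C3
Completed: cp=U+01C3 (starts at byte 13)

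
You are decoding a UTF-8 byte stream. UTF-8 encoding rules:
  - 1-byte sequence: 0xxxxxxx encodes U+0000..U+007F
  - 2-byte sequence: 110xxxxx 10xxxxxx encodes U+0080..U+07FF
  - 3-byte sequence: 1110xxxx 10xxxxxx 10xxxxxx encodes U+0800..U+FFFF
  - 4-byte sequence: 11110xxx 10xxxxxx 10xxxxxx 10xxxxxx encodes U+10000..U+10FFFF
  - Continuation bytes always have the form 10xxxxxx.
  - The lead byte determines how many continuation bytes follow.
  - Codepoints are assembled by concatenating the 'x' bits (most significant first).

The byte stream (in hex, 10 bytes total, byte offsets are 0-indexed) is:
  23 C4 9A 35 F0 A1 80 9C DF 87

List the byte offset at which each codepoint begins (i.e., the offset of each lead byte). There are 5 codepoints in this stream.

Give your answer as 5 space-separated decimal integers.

Answer: 0 1 3 4 8

Derivation:
Byte[0]=23: 1-byte ASCII. cp=U+0023
Byte[1]=C4: 2-byte lead, need 1 cont bytes. acc=0x4
Byte[2]=9A: continuation. acc=(acc<<6)|0x1A=0x11A
Completed: cp=U+011A (starts at byte 1)
Byte[3]=35: 1-byte ASCII. cp=U+0035
Byte[4]=F0: 4-byte lead, need 3 cont bytes. acc=0x0
Byte[5]=A1: continuation. acc=(acc<<6)|0x21=0x21
Byte[6]=80: continuation. acc=(acc<<6)|0x00=0x840
Byte[7]=9C: continuation. acc=(acc<<6)|0x1C=0x2101C
Completed: cp=U+2101C (starts at byte 4)
Byte[8]=DF: 2-byte lead, need 1 cont bytes. acc=0x1F
Byte[9]=87: continuation. acc=(acc<<6)|0x07=0x7C7
Completed: cp=U+07C7 (starts at byte 8)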